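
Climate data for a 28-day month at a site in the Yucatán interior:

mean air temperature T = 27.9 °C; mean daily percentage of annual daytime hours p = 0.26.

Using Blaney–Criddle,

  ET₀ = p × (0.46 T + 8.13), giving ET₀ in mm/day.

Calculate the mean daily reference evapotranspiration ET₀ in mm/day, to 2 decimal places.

5.45 mm/day

ET₀ = 0.26 × (0.46 × 27.9 + 8.13) = 0.26 × 20.964 = 5.4506 mm/d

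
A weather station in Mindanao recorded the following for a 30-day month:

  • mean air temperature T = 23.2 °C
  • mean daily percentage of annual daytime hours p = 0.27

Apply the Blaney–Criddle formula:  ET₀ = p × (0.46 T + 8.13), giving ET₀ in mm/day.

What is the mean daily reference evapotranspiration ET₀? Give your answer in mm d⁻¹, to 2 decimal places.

ET₀ = 0.27 × (0.46 × 23.2 + 8.13) = 0.27 × 18.802 = 5.0765 mm/d

5.08 mm d⁻¹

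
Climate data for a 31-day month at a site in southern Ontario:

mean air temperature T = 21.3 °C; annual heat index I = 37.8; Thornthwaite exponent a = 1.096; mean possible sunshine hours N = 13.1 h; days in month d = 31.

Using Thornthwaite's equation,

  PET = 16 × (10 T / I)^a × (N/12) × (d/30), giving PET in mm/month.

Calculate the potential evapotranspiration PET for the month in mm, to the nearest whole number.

10T/I = 10 × 21.3 / 37.8 = 5.6349
(10T/I)^a = 5.6349^1.096 = 6.6523
Uncorrected PET = 16 × 6.6523 = 106.437 mm
Correction = (N/12)(d/30) = (13.1/12)(31/30) = 1.1281
PET = 106.437 × 1.1281 = 120.072 mm/month

120 mm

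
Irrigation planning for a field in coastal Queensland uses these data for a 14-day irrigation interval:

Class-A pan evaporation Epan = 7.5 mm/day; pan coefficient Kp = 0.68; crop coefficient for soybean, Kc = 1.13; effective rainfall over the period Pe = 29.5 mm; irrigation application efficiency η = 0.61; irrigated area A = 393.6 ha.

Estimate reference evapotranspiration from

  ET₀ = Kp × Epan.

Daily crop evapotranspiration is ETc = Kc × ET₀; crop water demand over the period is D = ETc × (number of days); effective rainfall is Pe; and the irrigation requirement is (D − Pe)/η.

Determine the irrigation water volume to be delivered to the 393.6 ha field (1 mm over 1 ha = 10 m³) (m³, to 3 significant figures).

330000 m³

ET₀ = 0.68 × 7.5 = 5.1000 mm/d
ETc = Kc × ET₀ = 1.13 × 5.1000 = 5.7630 mm/d
Crop demand D = ETc × 14 d = 5.7630 × 14 = 80.682 mm
D − Pe = 80.682 − 29.5 = 51.182 mm
Gross irrigation = 51.182 / 0.61 = 83.905 mm
Volume = 83.905 mm × 393.6 ha × 10 = 330250.1 m³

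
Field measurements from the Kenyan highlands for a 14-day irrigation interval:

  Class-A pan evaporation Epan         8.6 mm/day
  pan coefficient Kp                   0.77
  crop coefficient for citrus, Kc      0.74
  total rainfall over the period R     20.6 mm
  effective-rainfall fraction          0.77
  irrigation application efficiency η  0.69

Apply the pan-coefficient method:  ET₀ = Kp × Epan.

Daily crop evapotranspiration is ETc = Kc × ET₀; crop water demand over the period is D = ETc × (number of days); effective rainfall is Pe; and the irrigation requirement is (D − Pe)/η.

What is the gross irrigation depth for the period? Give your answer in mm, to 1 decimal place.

ET₀ = 0.77 × 8.6 = 6.6220 mm/d
ETc = Kc × ET₀ = 0.74 × 6.6220 = 4.9003 mm/d
Crop demand D = ETc × 14 d = 4.9003 × 14 = 68.604 mm
Pe = 0.77 × 20.6 = 15.862 mm
D − Pe = 68.604 − 15.862 = 52.742 mm
Gross irrigation = 52.742 / 0.69 = 76.438 mm

76.4 mm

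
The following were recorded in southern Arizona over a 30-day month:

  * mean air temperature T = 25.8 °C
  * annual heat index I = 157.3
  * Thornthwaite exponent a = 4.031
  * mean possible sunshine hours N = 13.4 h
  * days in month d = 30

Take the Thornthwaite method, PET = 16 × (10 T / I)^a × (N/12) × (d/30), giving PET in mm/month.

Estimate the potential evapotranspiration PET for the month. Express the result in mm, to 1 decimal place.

10T/I = 10 × 25.8 / 157.3 = 1.6402
(10T/I)^a = 1.6402^4.031 = 7.3494
Uncorrected PET = 16 × 7.3494 = 117.590 mm
Correction = (N/12)(d/30) = (13.4/12)(30/30) = 1.1167
PET = 117.590 × 1.1167 = 131.313 mm/month

131.3 mm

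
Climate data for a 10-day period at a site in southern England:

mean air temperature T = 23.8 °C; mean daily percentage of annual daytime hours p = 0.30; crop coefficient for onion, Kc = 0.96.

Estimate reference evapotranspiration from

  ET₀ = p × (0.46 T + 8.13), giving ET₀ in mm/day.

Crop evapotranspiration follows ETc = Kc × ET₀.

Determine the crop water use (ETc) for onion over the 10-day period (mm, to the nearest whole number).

ET₀ = 0.30 × (0.46 × 23.8 + 8.13) = 0.30 × 19.078 = 5.7234 mm/d
ETc = Kc × ET₀ = 0.96 × 5.7234 = 5.4945 mm/d
Over 10 days: 5.4945 × 10 = 54.945 mm

55 mm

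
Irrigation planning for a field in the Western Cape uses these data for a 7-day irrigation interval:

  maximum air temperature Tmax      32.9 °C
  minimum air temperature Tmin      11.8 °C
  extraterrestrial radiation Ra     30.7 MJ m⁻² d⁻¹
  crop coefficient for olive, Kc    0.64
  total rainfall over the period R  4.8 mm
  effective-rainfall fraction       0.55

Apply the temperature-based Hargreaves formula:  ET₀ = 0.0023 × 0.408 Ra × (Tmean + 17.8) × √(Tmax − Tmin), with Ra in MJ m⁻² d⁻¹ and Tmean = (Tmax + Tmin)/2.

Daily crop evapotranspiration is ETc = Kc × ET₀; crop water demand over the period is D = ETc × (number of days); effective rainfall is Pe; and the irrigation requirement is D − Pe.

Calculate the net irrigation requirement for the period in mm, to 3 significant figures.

21.2 mm

Tmean = (32.9 + 11.8)/2 = 22.35 °C
0.408 Ra = 0.408 × 30.7 = 12.5256 mm/d equivalent
ET₀ = 0.0023 × 12.5256 × (22.35 + 17.8) × √21.1 = 0.0023 × 12.5256 × 40.15 × 4.5935 = 5.3132 mm/d
ETc = Kc × ET₀ = 0.64 × 5.3132 = 3.4004 mm/d
Crop demand D = ETc × 7 d = 3.4004 × 7 = 23.803 mm
Pe = 0.55 × 4.8 = 2.640 mm
D − Pe = 23.803 − 2.640 = 21.163 mm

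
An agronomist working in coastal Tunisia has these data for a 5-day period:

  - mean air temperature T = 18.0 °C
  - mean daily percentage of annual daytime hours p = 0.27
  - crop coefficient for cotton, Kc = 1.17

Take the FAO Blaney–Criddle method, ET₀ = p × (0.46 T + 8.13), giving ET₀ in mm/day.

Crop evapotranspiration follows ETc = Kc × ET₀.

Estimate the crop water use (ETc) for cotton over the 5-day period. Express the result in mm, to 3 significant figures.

ET₀ = 0.27 × (0.46 × 18.0 + 8.13) = 0.27 × 16.410 = 4.4307 mm/d
ETc = Kc × ET₀ = 1.17 × 4.4307 = 5.1839 mm/d
Over 5 days: 5.1839 × 5 = 25.920 mm

25.9 mm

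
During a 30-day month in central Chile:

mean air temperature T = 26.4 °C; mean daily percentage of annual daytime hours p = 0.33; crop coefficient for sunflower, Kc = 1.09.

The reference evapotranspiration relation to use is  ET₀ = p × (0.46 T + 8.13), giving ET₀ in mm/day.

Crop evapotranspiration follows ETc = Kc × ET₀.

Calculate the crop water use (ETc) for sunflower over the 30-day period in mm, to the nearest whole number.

ET₀ = 0.33 × (0.46 × 26.4 + 8.13) = 0.33 × 20.274 = 6.6904 mm/d
ETc = Kc × ET₀ = 1.09 × 6.6904 = 7.2925 mm/d
Over 30 days: 7.2925 × 30 = 218.775 mm

219 mm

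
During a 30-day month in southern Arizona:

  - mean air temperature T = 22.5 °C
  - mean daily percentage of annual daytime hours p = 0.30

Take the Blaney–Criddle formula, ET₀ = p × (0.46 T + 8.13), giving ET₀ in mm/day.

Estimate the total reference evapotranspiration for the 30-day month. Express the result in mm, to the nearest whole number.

166 mm

ET₀ = 0.30 × (0.46 × 22.5 + 8.13) = 0.30 × 18.480 = 5.5440 mm/d
Monthly total = 5.5440 × 30 = 166.320 mm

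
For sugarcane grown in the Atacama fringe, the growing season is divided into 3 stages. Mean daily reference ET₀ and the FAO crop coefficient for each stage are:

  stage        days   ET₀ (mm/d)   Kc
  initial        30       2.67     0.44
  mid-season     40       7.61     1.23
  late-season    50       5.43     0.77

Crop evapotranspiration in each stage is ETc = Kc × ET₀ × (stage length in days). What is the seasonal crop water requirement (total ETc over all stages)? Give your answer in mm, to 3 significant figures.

619 mm

initial: 0.44 × 2.67 × 30 = 35.24 mm
mid-season: 1.23 × 7.61 × 40 = 374.41 mm
late-season: 0.77 × 5.43 × 50 = 209.06 mm
Seasonal total = 618.71 mm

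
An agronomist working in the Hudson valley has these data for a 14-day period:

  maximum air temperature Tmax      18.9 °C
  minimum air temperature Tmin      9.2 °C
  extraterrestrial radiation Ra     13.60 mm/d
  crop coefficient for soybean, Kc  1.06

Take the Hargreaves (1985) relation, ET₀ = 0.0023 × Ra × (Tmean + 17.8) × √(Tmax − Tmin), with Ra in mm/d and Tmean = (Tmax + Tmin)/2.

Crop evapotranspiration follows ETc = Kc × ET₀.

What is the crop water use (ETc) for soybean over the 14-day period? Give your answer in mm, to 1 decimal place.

Tmean = (18.9 + 9.2)/2 = 14.05 °C
ET₀ = 0.0023 × 13.60 × (14.05 + 17.8) × √9.7 = 0.0023 × 13.60 × 31.85 × 3.1145 = 3.1029 mm/d
ETc = Kc × ET₀ = 1.06 × 3.1029 = 3.2891 mm/d
Over 14 days: 3.2891 × 14 = 46.047 mm

46.0 mm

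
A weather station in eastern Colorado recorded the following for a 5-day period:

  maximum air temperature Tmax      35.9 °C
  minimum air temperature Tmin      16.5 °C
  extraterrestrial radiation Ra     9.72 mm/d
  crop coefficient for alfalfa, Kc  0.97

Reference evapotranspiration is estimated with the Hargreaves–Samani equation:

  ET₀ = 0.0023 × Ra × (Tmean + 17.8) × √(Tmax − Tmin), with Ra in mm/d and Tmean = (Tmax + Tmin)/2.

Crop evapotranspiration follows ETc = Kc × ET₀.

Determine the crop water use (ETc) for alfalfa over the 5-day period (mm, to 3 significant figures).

21.0 mm

Tmean = (35.9 + 16.5)/2 = 26.20 °C
ET₀ = 0.0023 × 9.72 × (26.20 + 17.8) × √19.4 = 0.0023 × 9.72 × 44.00 × 4.4045 = 4.3325 mm/d
ETc = Kc × ET₀ = 0.97 × 4.3325 = 4.2025 mm/d
Over 5 days: 4.2025 × 5 = 21.013 mm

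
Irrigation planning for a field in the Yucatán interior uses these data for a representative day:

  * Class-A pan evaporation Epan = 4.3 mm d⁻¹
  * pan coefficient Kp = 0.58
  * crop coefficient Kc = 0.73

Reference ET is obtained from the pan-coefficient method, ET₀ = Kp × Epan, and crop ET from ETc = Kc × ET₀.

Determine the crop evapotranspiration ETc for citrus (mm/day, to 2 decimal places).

ET₀ = 0.58 × 4.3 = 2.4940 mm/d
ETc = Kc × ET₀ = 0.73 × 2.4940 = 1.8206 mm/d

1.82 mm/day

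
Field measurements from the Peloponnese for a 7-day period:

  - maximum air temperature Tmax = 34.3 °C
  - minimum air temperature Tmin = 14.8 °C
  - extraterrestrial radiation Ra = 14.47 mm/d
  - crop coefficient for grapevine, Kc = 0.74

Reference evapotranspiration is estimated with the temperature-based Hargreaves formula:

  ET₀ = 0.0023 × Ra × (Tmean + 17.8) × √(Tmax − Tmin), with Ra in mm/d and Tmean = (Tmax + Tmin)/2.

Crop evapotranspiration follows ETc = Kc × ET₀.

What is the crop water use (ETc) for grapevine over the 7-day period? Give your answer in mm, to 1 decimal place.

32.2 mm

Tmean = (34.3 + 14.8)/2 = 24.55 °C
ET₀ = 0.0023 × 14.47 × (24.55 + 17.8) × √19.5 = 0.0023 × 14.47 × 42.35 × 4.4159 = 6.2240 mm/d
ETc = Kc × ET₀ = 0.74 × 6.2240 = 4.6058 mm/d
Over 7 days: 4.6058 × 7 = 32.241 mm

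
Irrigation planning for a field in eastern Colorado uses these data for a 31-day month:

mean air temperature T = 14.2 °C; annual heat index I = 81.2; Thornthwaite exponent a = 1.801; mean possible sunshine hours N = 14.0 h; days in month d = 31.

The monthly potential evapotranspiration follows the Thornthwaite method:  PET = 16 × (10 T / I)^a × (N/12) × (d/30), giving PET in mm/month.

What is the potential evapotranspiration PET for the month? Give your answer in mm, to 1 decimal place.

52.8 mm

10T/I = 10 × 14.2 / 81.2 = 1.7488
(10T/I)^a = 1.7488^1.801 = 2.7364
Uncorrected PET = 16 × 2.7364 = 43.782 mm
Correction = (N/12)(d/30) = (14.0/12)(31/30) = 1.2056
PET = 43.782 × 1.2056 = 52.784 mm/month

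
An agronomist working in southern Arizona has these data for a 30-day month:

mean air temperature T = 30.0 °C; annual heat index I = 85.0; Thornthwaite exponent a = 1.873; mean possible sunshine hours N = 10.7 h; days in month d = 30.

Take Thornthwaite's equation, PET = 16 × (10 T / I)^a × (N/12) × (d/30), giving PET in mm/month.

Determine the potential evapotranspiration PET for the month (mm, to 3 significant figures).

10T/I = 10 × 30.0 / 85.0 = 3.5294
(10T/I)^a = 3.5294^1.873 = 10.6131
Uncorrected PET = 16 × 10.6131 = 169.810 mm
Correction = (N/12)(d/30) = (10.7/12)(30/30) = 0.8917
PET = 169.810 × 0.8917 = 151.420 mm/month

151 mm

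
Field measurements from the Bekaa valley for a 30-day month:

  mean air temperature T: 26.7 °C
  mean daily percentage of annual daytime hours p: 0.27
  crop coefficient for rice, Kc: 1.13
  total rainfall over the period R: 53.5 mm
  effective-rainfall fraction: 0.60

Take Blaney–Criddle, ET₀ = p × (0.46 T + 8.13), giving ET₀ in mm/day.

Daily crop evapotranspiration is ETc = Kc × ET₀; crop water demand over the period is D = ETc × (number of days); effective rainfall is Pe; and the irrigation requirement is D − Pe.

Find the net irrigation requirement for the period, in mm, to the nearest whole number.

ET₀ = 0.27 × (0.46 × 26.7 + 8.13) = 0.27 × 20.412 = 5.5112 mm/d
ETc = Kc × ET₀ = 1.13 × 5.5112 = 6.2277 mm/d
Crop demand D = ETc × 30 d = 6.2277 × 30 = 186.831 mm
Pe = 0.60 × 53.5 = 32.100 mm
D − Pe = 186.831 − 32.100 = 154.731 mm

155 mm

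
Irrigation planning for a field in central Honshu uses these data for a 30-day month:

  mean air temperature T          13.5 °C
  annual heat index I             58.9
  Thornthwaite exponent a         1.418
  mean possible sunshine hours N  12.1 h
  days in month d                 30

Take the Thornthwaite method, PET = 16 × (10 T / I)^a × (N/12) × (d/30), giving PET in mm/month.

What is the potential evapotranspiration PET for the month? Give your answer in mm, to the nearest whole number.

52 mm

10T/I = 10 × 13.5 / 58.9 = 2.2920
(10T/I)^a = 2.2920^1.418 = 3.2418
Uncorrected PET = 16 × 3.2418 = 51.869 mm
Correction = (N/12)(d/30) = (12.1/12)(30/30) = 1.0083
PET = 51.869 × 1.0083 = 52.300 mm/month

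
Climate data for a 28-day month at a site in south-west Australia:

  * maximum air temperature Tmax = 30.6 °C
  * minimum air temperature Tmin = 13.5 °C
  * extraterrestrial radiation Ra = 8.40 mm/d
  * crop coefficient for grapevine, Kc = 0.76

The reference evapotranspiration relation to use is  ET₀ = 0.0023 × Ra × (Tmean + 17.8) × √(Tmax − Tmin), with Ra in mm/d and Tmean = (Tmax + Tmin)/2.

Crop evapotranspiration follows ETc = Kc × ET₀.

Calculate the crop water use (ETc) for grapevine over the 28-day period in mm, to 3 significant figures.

Tmean = (30.6 + 13.5)/2 = 22.05 °C
ET₀ = 0.0023 × 8.40 × (22.05 + 17.8) × √17.1 = 0.0023 × 8.40 × 39.85 × 4.1352 = 3.1837 mm/d
ETc = Kc × ET₀ = 0.76 × 3.1837 = 2.4196 mm/d
Over 28 days: 2.4196 × 28 = 67.749 mm

67.7 mm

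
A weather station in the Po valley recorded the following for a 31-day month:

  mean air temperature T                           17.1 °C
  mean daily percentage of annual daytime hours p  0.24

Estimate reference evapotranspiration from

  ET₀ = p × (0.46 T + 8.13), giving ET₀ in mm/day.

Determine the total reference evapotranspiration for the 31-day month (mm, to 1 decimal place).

119.0 mm

ET₀ = 0.24 × (0.46 × 17.1 + 8.13) = 0.24 × 15.996 = 3.8390 mm/d
Monthly total = 3.8390 × 31 = 119.009 mm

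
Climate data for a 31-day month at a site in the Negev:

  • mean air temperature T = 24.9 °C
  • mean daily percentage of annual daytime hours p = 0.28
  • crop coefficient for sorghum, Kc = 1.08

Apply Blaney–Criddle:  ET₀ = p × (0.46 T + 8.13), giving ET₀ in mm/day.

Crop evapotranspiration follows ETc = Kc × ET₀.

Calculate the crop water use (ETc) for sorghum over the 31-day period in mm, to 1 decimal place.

183.6 mm

ET₀ = 0.28 × (0.46 × 24.9 + 8.13) = 0.28 × 19.584 = 5.4835 mm/d
ETc = Kc × ET₀ = 1.08 × 5.4835 = 5.9222 mm/d
Over 31 days: 5.9222 × 31 = 183.588 mm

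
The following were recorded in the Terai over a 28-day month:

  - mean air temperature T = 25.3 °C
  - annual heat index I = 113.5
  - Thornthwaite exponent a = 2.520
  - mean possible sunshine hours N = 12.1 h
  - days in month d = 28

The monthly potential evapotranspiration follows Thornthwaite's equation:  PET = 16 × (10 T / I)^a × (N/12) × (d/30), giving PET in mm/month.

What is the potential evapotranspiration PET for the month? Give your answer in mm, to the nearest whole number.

10T/I = 10 × 25.3 / 113.5 = 2.2291
(10T/I)^a = 2.2291^2.520 = 7.5385
Uncorrected PET = 16 × 7.5385 = 120.616 mm
Correction = (N/12)(d/30) = (12.1/12)(28/30) = 0.9411
PET = 120.616 × 0.9411 = 113.512 mm/month

114 mm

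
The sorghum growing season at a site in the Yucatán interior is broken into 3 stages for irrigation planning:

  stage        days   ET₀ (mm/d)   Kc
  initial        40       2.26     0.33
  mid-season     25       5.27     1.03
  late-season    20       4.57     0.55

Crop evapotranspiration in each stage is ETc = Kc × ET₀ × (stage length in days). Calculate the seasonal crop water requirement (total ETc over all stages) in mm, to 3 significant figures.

initial: 0.33 × 2.26 × 40 = 29.83 mm
mid-season: 1.03 × 5.27 × 25 = 135.70 mm
late-season: 0.55 × 4.57 × 20 = 50.27 mm
Seasonal total = 215.80 mm

216 mm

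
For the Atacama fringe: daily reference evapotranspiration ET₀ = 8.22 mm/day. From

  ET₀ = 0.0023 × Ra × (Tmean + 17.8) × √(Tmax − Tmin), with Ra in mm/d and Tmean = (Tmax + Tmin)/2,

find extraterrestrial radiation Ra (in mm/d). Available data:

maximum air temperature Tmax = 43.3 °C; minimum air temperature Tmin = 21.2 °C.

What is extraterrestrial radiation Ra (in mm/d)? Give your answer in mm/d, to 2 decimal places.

Tmean = 32.25 °C; √ΔT = 4.7011
Ra = ET₀ / [0.0023 × (Tmean+17.8) × √ΔT] = 8.22 / (0.0023 × 50.05 × 4.7011) = 15.189 mm/d

15.19 mm/d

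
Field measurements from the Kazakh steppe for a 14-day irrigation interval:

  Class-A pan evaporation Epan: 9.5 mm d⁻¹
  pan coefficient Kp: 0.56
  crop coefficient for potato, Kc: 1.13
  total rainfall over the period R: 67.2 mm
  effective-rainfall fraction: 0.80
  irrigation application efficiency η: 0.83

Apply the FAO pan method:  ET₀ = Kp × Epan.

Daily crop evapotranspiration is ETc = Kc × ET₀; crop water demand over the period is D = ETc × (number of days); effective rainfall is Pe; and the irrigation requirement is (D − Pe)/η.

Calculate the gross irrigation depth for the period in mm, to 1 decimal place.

ET₀ = 0.56 × 9.5 = 5.3200 mm/d
ETc = Kc × ET₀ = 1.13 × 5.3200 = 6.0116 mm/d
Crop demand D = ETc × 14 d = 6.0116 × 14 = 84.162 mm
Pe = 0.80 × 67.2 = 53.760 mm
D − Pe = 84.162 − 53.760 = 30.402 mm
Gross irrigation = 30.402 / 0.83 = 36.629 mm

36.6 mm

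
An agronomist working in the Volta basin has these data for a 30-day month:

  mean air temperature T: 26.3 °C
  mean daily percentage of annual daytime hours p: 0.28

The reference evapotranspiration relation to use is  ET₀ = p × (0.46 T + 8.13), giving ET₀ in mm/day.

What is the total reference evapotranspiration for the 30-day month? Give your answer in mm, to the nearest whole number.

170 mm

ET₀ = 0.28 × (0.46 × 26.3 + 8.13) = 0.28 × 20.228 = 5.6638 mm/d
Monthly total = 5.6638 × 30 = 169.914 mm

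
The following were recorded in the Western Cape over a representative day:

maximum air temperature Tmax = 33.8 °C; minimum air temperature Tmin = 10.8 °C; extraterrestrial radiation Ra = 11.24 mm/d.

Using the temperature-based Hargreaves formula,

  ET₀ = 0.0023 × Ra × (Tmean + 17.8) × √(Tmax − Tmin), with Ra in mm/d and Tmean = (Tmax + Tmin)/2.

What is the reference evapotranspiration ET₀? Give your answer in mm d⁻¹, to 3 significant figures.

4.97 mm d⁻¹

Tmean = (33.8 + 10.8)/2 = 22.30 °C
ET₀ = 0.0023 × 11.24 × (22.30 + 17.8) × √23.0 = 0.0023 × 11.24 × 40.10 × 4.7958 = 4.9716 mm/d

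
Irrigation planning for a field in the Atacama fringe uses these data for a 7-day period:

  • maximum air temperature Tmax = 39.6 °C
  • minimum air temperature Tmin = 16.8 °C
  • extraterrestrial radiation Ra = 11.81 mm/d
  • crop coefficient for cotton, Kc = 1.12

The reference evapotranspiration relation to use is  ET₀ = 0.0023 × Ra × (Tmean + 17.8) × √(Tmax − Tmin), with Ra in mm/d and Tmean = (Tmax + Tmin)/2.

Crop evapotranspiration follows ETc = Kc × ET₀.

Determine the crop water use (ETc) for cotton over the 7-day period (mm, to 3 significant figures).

46.8 mm

Tmean = (39.6 + 16.8)/2 = 28.20 °C
ET₀ = 0.0023 × 11.81 × (28.20 + 17.8) × √22.8 = 0.0023 × 11.81 × 46.00 × 4.7749 = 5.9662 mm/d
ETc = Kc × ET₀ = 1.12 × 5.9662 = 6.6821 mm/d
Over 7 days: 6.6821 × 7 = 46.775 mm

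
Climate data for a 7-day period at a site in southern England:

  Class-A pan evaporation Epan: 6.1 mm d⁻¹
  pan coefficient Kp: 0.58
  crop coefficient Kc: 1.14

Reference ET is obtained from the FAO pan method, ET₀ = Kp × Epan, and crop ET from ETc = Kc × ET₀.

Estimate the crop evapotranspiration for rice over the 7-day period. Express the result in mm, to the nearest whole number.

ET₀ = 0.58 × 6.1 = 3.5380 mm/d
ETc = Kc × ET₀ = 1.14 × 3.5380 = 4.0333 mm/d
Over 7 days: 4.0333 × 7 = 28.233 mm

28 mm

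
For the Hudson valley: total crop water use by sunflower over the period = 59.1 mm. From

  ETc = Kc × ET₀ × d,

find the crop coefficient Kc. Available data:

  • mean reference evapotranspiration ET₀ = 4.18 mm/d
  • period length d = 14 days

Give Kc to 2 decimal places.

1.01

ETc = Kc × ET₀ × d  ⇒  Kc = ETc / (ET₀ × d)
Kc = 59.1 / (4.18 × 14) = 59.1 / 58.52 = 1.0099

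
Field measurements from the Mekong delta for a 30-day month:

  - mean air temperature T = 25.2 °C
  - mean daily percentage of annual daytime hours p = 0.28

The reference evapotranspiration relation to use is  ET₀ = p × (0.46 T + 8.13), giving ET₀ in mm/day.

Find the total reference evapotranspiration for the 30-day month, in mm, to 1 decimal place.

165.7 mm

ET₀ = 0.28 × (0.46 × 25.2 + 8.13) = 0.28 × 19.722 = 5.5222 mm/d
Monthly total = 5.5222 × 30 = 165.666 mm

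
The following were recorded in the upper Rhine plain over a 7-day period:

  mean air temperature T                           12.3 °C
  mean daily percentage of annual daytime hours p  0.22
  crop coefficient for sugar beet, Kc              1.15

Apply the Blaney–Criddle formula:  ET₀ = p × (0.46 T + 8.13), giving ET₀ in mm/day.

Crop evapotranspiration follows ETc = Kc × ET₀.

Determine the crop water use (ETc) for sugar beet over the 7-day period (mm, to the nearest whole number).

ET₀ = 0.22 × (0.46 × 12.3 + 8.13) = 0.22 × 13.788 = 3.0334 mm/d
ETc = Kc × ET₀ = 1.15 × 3.0334 = 3.4884 mm/d
Over 7 days: 3.4884 × 7 = 24.419 mm

24 mm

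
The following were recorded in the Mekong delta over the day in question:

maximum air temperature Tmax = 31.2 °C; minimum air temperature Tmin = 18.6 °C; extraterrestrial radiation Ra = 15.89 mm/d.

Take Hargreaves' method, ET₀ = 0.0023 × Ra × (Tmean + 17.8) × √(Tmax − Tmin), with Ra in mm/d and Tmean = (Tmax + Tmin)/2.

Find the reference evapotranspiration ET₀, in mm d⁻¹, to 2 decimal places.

Tmean = (31.2 + 18.6)/2 = 24.90 °C
ET₀ = 0.0023 × 15.89 × (24.90 + 17.8) × √12.6 = 0.0023 × 15.89 × 42.70 × 3.5496 = 5.5394 mm/d

5.54 mm d⁻¹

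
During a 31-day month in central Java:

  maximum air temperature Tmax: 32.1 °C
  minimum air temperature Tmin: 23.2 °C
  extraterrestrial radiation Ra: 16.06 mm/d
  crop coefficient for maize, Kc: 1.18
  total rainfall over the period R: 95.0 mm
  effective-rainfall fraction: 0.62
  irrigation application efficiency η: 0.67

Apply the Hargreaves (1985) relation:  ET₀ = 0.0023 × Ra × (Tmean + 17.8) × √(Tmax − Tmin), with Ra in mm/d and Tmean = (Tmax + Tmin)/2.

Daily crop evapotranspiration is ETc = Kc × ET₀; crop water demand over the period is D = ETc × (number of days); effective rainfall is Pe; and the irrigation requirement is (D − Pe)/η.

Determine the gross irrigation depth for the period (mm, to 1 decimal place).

185.5 mm

Tmean = (32.1 + 23.2)/2 = 27.65 °C
ET₀ = 0.0023 × 16.06 × (27.65 + 17.8) × √8.9 = 0.0023 × 16.06 × 45.45 × 2.9833 = 5.0085 mm/d
ETc = Kc × ET₀ = 1.18 × 5.0085 = 5.9100 mm/d
Crop demand D = ETc × 31 d = 5.9100 × 31 = 183.210 mm
Pe = 0.62 × 95.0 = 58.900 mm
D − Pe = 183.210 − 58.900 = 124.310 mm
Gross irrigation = 124.310 / 0.67 = 185.537 mm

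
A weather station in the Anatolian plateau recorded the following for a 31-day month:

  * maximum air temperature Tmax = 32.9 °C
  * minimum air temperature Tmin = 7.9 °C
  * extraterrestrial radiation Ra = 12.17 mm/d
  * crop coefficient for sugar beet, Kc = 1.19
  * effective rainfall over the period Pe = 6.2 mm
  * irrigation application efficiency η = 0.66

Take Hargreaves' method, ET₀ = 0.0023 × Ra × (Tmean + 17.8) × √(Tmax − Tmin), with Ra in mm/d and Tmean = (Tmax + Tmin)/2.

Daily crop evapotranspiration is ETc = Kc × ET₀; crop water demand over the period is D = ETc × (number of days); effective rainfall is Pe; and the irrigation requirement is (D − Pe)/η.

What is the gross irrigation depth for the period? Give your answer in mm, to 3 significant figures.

289 mm

Tmean = (32.9 + 7.9)/2 = 20.40 °C
ET₀ = 0.0023 × 12.17 × (20.40 + 17.8) × √25.0 = 0.0023 × 12.17 × 38.20 × 5.0000 = 5.3463 mm/d
ETc = Kc × ET₀ = 1.19 × 5.3463 = 6.3621 mm/d
Crop demand D = ETc × 31 d = 6.3621 × 31 = 197.225 mm
D − Pe = 197.225 − 6.2 = 191.025 mm
Gross irrigation = 191.025 / 0.66 = 289.432 mm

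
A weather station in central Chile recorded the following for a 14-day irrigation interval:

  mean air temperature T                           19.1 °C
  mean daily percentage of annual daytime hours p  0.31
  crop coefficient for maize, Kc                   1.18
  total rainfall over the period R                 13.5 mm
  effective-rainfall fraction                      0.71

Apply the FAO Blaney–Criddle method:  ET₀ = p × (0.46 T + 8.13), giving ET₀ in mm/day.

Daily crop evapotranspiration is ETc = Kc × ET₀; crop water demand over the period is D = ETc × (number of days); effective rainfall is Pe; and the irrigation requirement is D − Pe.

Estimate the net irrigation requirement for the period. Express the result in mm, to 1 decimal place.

77.0 mm

ET₀ = 0.31 × (0.46 × 19.1 + 8.13) = 0.31 × 16.916 = 5.2440 mm/d
ETc = Kc × ET₀ = 1.18 × 5.2440 = 6.1879 mm/d
Crop demand D = ETc × 14 d = 6.1879 × 14 = 86.631 mm
Pe = 0.71 × 13.5 = 9.585 mm
D − Pe = 86.631 − 9.585 = 77.046 mm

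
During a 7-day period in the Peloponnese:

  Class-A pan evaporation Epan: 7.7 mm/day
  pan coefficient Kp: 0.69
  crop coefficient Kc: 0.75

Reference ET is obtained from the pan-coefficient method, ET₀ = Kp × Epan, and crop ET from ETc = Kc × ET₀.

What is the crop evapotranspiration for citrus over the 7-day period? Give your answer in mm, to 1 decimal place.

27.9 mm

ET₀ = 0.69 × 7.7 = 5.3130 mm/d
ETc = Kc × ET₀ = 0.75 × 5.3130 = 3.9848 mm/d
Over 7 days: 3.9848 × 7 = 27.894 mm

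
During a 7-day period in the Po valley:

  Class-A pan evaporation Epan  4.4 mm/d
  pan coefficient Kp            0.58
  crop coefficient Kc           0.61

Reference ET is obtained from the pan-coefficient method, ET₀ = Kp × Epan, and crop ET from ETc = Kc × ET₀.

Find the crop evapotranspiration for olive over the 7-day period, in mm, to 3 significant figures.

ET₀ = 0.58 × 4.4 = 2.5520 mm/d
ETc = Kc × ET₀ = 0.61 × 2.5520 = 1.5567 mm/d
Over 7 days: 1.5567 × 7 = 10.897 mm

10.9 mm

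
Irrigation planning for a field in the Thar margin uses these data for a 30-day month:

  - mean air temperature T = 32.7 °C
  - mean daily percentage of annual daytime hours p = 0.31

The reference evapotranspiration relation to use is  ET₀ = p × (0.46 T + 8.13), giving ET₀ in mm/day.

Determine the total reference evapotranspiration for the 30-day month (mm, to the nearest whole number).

215 mm

ET₀ = 0.31 × (0.46 × 32.7 + 8.13) = 0.31 × 23.172 = 7.1833 mm/d
Monthly total = 7.1833 × 30 = 215.499 mm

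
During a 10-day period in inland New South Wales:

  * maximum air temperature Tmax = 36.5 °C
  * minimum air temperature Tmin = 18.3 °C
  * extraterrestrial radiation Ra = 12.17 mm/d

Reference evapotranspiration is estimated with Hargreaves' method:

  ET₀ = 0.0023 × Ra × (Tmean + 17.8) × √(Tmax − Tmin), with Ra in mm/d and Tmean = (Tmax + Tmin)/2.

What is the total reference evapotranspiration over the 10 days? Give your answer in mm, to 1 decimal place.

Tmean = (36.5 + 18.3)/2 = 27.40 °C
ET₀ = 0.0023 × 12.17 × (27.40 + 17.8) × √18.2 = 0.0023 × 12.17 × 45.20 × 4.2661 = 5.3974 mm/d
Over 10 days: 5.3974 × 10 = 53.974 mm

54.0 mm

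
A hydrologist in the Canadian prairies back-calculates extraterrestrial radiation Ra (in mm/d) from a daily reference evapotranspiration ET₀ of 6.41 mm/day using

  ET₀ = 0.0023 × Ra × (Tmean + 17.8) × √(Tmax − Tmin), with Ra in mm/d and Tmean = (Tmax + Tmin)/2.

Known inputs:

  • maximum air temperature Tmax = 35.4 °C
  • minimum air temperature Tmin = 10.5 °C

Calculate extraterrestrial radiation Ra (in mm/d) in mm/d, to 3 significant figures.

13.7 mm/d

Tmean = 22.95 °C; √ΔT = 4.9900
Ra = ET₀ / [0.0023 × (Tmean+17.8) × √ΔT] = 6.41 / (0.0023 × 40.75 × 4.9900) = 13.706 mm/d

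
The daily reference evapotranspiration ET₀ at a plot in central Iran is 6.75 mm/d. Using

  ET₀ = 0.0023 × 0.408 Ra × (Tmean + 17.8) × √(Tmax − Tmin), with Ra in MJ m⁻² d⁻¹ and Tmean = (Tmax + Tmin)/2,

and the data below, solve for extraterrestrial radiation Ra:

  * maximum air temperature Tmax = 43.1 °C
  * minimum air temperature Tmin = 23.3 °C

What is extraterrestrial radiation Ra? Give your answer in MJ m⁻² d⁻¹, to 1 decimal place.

Tmean = (43.1+23.3)/2 = 33.20 °C; ΔT = 19.8
Ra = ET₀ / [0.0023 × 0.408 × (Tmean+17.8) × √ΔT]
   = 6.75 / (0.0023 × 0.408 × 51.00 × 4.4497) = 31.697 MJ m⁻² d⁻¹

31.7 MJ m⁻² d⁻¹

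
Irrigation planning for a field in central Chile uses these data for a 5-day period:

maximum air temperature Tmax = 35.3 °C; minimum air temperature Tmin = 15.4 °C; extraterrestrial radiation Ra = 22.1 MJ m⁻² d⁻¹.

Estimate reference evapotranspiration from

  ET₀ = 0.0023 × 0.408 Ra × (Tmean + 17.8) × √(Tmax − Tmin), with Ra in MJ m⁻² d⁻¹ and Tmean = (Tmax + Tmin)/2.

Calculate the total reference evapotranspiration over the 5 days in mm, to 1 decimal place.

Tmean = (35.3 + 15.4)/2 = 25.35 °C
0.408 Ra = 0.408 × 22.1 = 9.0168 mm/d equivalent
ET₀ = 0.0023 × 9.0168 × (25.35 + 17.8) × √19.9 = 0.0023 × 9.0168 × 43.15 × 4.4609 = 3.9919 mm/d
Over 5 days: 3.9919 × 5 = 19.960 mm

20.0 mm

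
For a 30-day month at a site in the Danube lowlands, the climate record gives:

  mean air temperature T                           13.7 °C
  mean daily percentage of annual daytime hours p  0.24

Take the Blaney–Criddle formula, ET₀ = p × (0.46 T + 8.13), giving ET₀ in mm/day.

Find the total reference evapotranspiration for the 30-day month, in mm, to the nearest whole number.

ET₀ = 0.24 × (0.46 × 13.7 + 8.13) = 0.24 × 14.432 = 3.4637 mm/d
Monthly total = 3.4637 × 30 = 103.911 mm

104 mm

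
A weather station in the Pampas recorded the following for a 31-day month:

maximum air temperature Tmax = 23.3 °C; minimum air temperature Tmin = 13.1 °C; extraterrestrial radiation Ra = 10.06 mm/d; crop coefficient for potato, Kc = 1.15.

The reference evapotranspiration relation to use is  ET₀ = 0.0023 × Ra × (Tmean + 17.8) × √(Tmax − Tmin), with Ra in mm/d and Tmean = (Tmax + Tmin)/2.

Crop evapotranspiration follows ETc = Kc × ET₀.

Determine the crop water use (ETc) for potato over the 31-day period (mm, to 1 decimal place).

94.8 mm

Tmean = (23.3 + 13.1)/2 = 18.20 °C
ET₀ = 0.0023 × 10.06 × (18.20 + 17.8) × √10.2 = 0.0023 × 10.06 × 36.00 × 3.1937 = 2.6602 mm/d
ETc = Kc × ET₀ = 1.15 × 2.6602 = 3.0592 mm/d
Over 31 days: 3.0592 × 31 = 94.835 mm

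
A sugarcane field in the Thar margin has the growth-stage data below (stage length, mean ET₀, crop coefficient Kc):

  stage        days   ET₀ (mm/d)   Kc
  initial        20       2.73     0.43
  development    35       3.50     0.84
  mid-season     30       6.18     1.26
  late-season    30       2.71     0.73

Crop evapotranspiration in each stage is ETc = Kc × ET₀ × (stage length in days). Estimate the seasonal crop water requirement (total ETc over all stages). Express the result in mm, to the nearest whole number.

initial: 0.43 × 2.73 × 20 = 23.48 mm
development: 0.84 × 3.50 × 35 = 102.90 mm
mid-season: 1.26 × 6.18 × 30 = 233.60 mm
late-season: 0.73 × 2.71 × 30 = 59.35 mm
Seasonal total = 419.33 mm

419 mm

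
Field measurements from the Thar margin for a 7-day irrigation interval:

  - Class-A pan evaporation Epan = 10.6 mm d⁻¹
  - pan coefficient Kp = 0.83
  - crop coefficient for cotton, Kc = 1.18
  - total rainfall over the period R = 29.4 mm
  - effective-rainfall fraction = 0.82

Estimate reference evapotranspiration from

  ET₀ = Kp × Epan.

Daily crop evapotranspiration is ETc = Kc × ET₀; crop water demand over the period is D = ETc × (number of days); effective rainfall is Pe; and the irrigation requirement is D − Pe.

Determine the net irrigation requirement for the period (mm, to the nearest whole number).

ET₀ = 0.83 × 10.6 = 8.7980 mm/d
ETc = Kc × ET₀ = 1.18 × 8.7980 = 10.3816 mm/d
Crop demand D = ETc × 7 d = 10.3816 × 7 = 72.671 mm
Pe = 0.82 × 29.4 = 24.108 mm
D − Pe = 72.671 − 24.108 = 48.563 mm

49 mm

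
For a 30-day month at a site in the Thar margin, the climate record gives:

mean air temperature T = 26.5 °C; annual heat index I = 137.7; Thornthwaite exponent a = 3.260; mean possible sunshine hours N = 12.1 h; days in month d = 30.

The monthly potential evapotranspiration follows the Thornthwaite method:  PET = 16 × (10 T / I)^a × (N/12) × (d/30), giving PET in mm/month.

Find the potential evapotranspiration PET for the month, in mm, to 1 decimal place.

10T/I = 10 × 26.5 / 137.7 = 1.9245
(10T/I)^a = 1.9245^3.260 = 8.4504
Uncorrected PET = 16 × 8.4504 = 135.206 mm
Correction = (N/12)(d/30) = (12.1/12)(30/30) = 1.0083
PET = 135.206 × 1.0083 = 136.328 mm/month

136.3 mm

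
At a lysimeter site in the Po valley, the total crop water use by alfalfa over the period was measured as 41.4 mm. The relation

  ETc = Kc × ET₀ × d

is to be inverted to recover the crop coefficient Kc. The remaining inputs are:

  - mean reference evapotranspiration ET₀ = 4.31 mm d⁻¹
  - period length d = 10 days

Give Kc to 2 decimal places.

ETc = Kc × ET₀ × d  ⇒  Kc = ETc / (ET₀ × d)
Kc = 41.4 / (4.31 × 10) = 41.4 / 43.10 = 0.9606

0.96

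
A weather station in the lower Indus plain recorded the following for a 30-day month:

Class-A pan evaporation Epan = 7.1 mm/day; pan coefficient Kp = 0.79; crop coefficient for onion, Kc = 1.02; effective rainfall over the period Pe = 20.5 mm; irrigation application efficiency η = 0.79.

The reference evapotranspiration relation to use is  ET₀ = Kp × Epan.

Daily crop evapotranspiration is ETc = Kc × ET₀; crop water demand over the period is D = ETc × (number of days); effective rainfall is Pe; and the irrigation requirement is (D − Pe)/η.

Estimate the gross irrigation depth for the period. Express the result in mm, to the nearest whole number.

ET₀ = 0.79 × 7.1 = 5.6090 mm/d
ETc = Kc × ET₀ = 1.02 × 5.6090 = 5.7212 mm/d
Crop demand D = ETc × 30 d = 5.7212 × 30 = 171.636 mm
D − Pe = 171.636 − 20.5 = 151.136 mm
Gross irrigation = 151.136 / 0.79 = 191.311 mm

191 mm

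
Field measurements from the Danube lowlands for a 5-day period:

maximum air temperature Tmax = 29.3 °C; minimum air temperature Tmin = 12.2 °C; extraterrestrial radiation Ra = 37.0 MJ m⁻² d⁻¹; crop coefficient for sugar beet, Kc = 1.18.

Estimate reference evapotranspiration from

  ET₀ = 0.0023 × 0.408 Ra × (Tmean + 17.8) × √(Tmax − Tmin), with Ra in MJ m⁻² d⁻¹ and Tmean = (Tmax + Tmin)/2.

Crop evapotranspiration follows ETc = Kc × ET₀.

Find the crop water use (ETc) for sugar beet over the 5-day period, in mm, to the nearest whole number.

33 mm

Tmean = (29.3 + 12.2)/2 = 20.75 °C
0.408 Ra = 0.408 × 37.0 = 15.0960 mm/d equivalent
ET₀ = 0.0023 × 15.0960 × (20.75 + 17.8) × √17.1 = 0.0023 × 15.0960 × 38.55 × 4.1352 = 5.5349 mm/d
ETc = Kc × ET₀ = 1.18 × 5.5349 = 6.5312 mm/d
Over 5 days: 6.5312 × 5 = 32.656 mm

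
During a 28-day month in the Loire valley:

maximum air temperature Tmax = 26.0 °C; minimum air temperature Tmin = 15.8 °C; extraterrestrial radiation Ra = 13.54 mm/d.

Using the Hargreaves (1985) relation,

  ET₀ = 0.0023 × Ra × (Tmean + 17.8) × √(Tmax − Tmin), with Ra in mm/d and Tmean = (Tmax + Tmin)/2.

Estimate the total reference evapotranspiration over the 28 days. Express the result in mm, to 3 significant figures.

108 mm

Tmean = (26.0 + 15.8)/2 = 20.90 °C
ET₀ = 0.0023 × 13.54 × (20.90 + 17.8) × √10.2 = 0.0023 × 13.54 × 38.70 × 3.1937 = 3.8490 mm/d
Over 28 days: 3.8490 × 28 = 107.772 mm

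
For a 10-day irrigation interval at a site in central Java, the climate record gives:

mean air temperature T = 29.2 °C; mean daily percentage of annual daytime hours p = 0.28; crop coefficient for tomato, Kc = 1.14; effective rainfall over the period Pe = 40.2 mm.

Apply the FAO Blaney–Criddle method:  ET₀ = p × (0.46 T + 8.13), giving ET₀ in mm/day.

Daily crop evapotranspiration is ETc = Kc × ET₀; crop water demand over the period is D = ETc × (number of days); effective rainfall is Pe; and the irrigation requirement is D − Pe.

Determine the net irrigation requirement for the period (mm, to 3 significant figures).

28.6 mm

ET₀ = 0.28 × (0.46 × 29.2 + 8.13) = 0.28 × 21.562 = 6.0374 mm/d
ETc = Kc × ET₀ = 1.14 × 6.0374 = 6.8826 mm/d
Crop demand D = ETc × 10 d = 6.8826 × 10 = 68.826 mm
D − Pe = 68.826 − 40.2 = 28.626 mm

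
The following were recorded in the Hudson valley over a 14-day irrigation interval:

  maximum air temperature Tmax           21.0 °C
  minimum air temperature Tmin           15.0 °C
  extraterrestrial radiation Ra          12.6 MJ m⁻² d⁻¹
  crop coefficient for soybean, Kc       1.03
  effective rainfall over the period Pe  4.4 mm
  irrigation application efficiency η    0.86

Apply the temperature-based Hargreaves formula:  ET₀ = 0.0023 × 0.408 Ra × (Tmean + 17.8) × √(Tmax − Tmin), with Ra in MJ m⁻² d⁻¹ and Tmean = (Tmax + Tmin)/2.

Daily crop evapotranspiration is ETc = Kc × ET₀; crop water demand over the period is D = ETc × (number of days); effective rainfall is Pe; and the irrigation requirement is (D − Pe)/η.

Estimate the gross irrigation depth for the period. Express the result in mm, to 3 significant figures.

12.3 mm

Tmean = (21.0 + 15.0)/2 = 18.00 °C
0.408 Ra = 0.408 × 12.6 = 5.1408 mm/d equivalent
ET₀ = 0.0023 × 5.1408 × (18.00 + 17.8) × √6.0 = 0.0023 × 5.1408 × 35.80 × 2.4495 = 1.0369 mm/d
ETc = Kc × ET₀ = 1.03 × 1.0369 = 1.0680 mm/d
Crop demand D = ETc × 14 d = 1.0680 × 14 = 14.952 mm
D − Pe = 14.952 − 4.4 = 10.552 mm
Gross irrigation = 10.552 / 0.86 = 12.270 mm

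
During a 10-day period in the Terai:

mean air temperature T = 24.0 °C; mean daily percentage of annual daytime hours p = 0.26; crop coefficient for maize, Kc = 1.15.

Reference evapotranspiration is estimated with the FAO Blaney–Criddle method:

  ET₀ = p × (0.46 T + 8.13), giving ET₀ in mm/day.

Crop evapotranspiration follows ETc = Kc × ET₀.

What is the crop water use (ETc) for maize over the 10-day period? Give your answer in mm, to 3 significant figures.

ET₀ = 0.26 × (0.46 × 24.0 + 8.13) = 0.26 × 19.170 = 4.9842 mm/d
ETc = Kc × ET₀ = 1.15 × 4.9842 = 5.7318 mm/d
Over 10 days: 5.7318 × 10 = 57.318 mm

57.3 mm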